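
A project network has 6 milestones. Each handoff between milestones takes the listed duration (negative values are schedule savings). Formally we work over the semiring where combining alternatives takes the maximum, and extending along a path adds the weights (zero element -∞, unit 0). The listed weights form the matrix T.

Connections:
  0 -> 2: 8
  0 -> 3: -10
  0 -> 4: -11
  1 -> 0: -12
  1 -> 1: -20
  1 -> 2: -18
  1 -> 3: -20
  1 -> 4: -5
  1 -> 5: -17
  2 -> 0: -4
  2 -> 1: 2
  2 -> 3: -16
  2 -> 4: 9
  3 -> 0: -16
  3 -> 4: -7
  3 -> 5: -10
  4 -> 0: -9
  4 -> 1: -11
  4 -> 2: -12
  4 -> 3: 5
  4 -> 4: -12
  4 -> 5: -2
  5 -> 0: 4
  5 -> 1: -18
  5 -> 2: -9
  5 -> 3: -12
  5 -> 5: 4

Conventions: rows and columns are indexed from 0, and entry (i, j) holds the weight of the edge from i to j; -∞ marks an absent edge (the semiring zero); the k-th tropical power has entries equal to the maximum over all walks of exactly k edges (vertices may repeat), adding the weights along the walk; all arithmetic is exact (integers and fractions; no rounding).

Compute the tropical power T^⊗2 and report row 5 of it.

T^⊗2:
  [4, 10, -23, -6, 17, -13]
  [-13, -16, -4, 0, -9, -7]
  [0, -2, 4, 14, -3, 7]
  [-6, -18, -8, -2, -19, -6]
  [2, -10, -1, -7, -2, 2]
  [8, -7, 12, -6, 0, 8]
Answer: row 5 of T^⊗2 = [8, -7, 12, -6, 0, 8]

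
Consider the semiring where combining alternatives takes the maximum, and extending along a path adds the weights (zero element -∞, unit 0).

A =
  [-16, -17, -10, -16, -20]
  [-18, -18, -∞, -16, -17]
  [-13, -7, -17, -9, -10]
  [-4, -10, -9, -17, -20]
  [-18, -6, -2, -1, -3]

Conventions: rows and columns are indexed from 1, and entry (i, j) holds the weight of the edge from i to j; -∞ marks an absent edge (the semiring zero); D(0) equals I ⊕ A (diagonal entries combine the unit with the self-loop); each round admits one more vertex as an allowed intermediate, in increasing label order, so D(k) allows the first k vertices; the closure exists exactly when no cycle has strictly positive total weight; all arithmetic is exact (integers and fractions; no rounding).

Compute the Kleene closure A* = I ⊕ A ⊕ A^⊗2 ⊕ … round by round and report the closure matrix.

D(0):
  [0, -17, -10, -16, -20]
  [-18, 0, -∞, -16, -17]
  [-13, -7, 0, -9, -10]
  [-4, -10, -9, 0, -20]
  [-18, -6, -2, -1, 0]
D(1):
  [0, -17, -10, -16, -20]
  [-18, 0, -28, -16, -17]
  [-13, -7, 0, -9, -10]
  [-4, -10, -9, 0, -20]
  [-18, -6, -2, -1, 0]
D(2):
  [0, -17, -10, -16, -20]
  [-18, 0, -28, -16, -17]
  [-13, -7, 0, -9, -10]
  [-4, -10, -9, 0, -20]
  [-18, -6, -2, -1, 0]
D(3):
  [0, -17, -10, -16, -20]
  [-18, 0, -28, -16, -17]
  [-13, -7, 0, -9, -10]
  [-4, -10, -9, 0, -19]
  [-15, -6, -2, -1, 0]
D(4):
  [0, -17, -10, -16, -20]
  [-18, 0, -25, -16, -17]
  [-13, -7, 0, -9, -10]
  [-4, -10, -9, 0, -19]
  [-5, -6, -2, -1, 0]
D(5):
  [0, -17, -10, -16, -20]
  [-18, 0, -19, -16, -17]
  [-13, -7, 0, -9, -10]
  [-4, -10, -9, 0, -19]
  [-5, -6, -2, -1, 0]
Answer: A* = [[0, -17, -10, -16, -20], [-18, 0, -19, -16, -17], [-13, -7, 0, -9, -10], [-4, -10, -9, 0, -19], [-5, -6, -2, -1, 0]]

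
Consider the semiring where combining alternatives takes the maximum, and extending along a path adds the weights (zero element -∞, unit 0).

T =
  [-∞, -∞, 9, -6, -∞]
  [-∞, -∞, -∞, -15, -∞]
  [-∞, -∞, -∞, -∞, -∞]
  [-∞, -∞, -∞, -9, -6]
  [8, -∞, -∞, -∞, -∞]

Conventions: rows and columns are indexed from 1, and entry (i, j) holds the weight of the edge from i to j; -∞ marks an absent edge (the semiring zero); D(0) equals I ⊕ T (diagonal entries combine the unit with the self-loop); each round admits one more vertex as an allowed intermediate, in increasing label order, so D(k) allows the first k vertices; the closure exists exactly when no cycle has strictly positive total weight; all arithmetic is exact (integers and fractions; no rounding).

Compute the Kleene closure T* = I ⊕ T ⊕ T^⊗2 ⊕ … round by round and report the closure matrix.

D(0):
  [0, -∞, 9, -6, -∞]
  [-∞, 0, -∞, -15, -∞]
  [-∞, -∞, 0, -∞, -∞]
  [-∞, -∞, -∞, 0, -6]
  [8, -∞, -∞, -∞, 0]
D(1):
  [0, -∞, 9, -6, -∞]
  [-∞, 0, -∞, -15, -∞]
  [-∞, -∞, 0, -∞, -∞]
  [-∞, -∞, -∞, 0, -6]
  [8, -∞, 17, 2, 0]
D(2):
  [0, -∞, 9, -6, -∞]
  [-∞, 0, -∞, -15, -∞]
  [-∞, -∞, 0, -∞, -∞]
  [-∞, -∞, -∞, 0, -6]
  [8, -∞, 17, 2, 0]
D(3):
  [0, -∞, 9, -6, -∞]
  [-∞, 0, -∞, -15, -∞]
  [-∞, -∞, 0, -∞, -∞]
  [-∞, -∞, -∞, 0, -6]
  [8, -∞, 17, 2, 0]
D(4):
  [0, -∞, 9, -6, -12]
  [-∞, 0, -∞, -15, -21]
  [-∞, -∞, 0, -∞, -∞]
  [-∞, -∞, -∞, 0, -6]
  [8, -∞, 17, 2, 0]
D(5):
  [0, -∞, 9, -6, -12]
  [-13, 0, -4, -15, -21]
  [-∞, -∞, 0, -∞, -∞]
  [2, -∞, 11, 0, -6]
  [8, -∞, 17, 2, 0]
Answer: T* = [[0, -∞, 9, -6, -12], [-13, 0, -4, -15, -21], [-∞, -∞, 0, -∞, -∞], [2, -∞, 11, 0, -6], [8, -∞, 17, 2, 0]]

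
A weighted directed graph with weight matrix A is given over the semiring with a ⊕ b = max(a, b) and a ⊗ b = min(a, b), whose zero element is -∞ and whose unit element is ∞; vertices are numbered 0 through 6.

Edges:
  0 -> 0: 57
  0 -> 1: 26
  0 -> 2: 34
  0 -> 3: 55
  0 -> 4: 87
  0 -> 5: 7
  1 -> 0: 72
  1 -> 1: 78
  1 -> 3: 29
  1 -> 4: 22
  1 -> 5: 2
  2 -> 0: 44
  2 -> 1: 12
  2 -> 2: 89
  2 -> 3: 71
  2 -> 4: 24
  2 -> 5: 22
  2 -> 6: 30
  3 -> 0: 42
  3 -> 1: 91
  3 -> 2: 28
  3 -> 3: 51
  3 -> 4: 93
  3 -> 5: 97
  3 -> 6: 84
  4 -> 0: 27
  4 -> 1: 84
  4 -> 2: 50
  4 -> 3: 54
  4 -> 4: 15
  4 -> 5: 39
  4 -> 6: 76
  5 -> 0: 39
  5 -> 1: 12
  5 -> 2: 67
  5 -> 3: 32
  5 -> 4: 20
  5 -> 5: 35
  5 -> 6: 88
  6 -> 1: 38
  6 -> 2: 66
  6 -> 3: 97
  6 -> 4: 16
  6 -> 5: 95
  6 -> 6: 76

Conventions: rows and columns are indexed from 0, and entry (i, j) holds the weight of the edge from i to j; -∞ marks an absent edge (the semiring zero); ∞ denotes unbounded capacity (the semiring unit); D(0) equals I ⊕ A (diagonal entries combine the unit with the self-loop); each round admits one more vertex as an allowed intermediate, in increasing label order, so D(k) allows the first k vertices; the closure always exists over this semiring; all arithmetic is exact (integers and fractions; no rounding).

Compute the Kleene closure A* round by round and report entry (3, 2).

D(0):
  [∞, 26, 34, 55, 87, 7, -∞]
  [72, ∞, -∞, 29, 22, 2, -∞]
  [44, 12, ∞, 71, 24, 22, 30]
  [42, 91, 28, ∞, 93, 97, 84]
  [27, 84, 50, 54, ∞, 39, 76]
  [39, 12, 67, 32, 20, ∞, 88]
  [-∞, 38, 66, 97, 16, 95, ∞]
D(1):
  [∞, 26, 34, 55, 87, 7, -∞]
  [72, ∞, 34, 55, 72, 7, -∞]
  [44, 26, ∞, 71, 44, 22, 30]
  [42, 91, 34, ∞, 93, 97, 84]
  [27, 84, 50, 54, ∞, 39, 76]
  [39, 26, 67, 39, 39, ∞, 88]
  [-∞, 38, 66, 97, 16, 95, ∞]
D(2):
  [∞, 26, 34, 55, 87, 7, -∞]
  [72, ∞, 34, 55, 72, 7, -∞]
  [44, 26, ∞, 71, 44, 22, 30]
  [72, 91, 34, ∞, 93, 97, 84]
  [72, 84, 50, 55, ∞, 39, 76]
  [39, 26, 67, 39, 39, ∞, 88]
  [38, 38, 66, 97, 38, 95, ∞]
D(3):
  [∞, 26, 34, 55, 87, 22, 30]
  [72, ∞, 34, 55, 72, 22, 30]
  [44, 26, ∞, 71, 44, 22, 30]
  [72, 91, 34, ∞, 93, 97, 84]
  [72, 84, 50, 55, ∞, 39, 76]
  [44, 26, 67, 67, 44, ∞, 88]
  [44, 38, 66, 97, 44, 95, ∞]
D(4):
  [∞, 55, 34, 55, 87, 55, 55]
  [72, ∞, 34, 55, 72, 55, 55]
  [71, 71, ∞, 71, 71, 71, 71]
  [72, 91, 34, ∞, 93, 97, 84]
  [72, 84, 50, 55, ∞, 55, 76]
  [67, 67, 67, 67, 67, ∞, 88]
  [72, 91, 66, 97, 93, 97, ∞]
D(5):
  [∞, 84, 50, 55, 87, 55, 76]
  [72, ∞, 50, 55, 72, 55, 72]
  [71, 71, ∞, 71, 71, 71, 71]
  [72, 91, 50, ∞, 93, 97, 84]
  [72, 84, 50, 55, ∞, 55, 76]
  [67, 67, 67, 67, 67, ∞, 88]
  [72, 91, 66, 97, 93, 97, ∞]
D(6):
  [∞, 84, 55, 55, 87, 55, 76]
  [72, ∞, 55, 55, 72, 55, 72]
  [71, 71, ∞, 71, 71, 71, 71]
  [72, 91, 67, ∞, 93, 97, 88]
  [72, 84, 55, 55, ∞, 55, 76]
  [67, 67, 67, 67, 67, ∞, 88]
  [72, 91, 67, 97, 93, 97, ∞]
D(7):
  [∞, 84, 67, 76, 87, 76, 76]
  [72, ∞, 67, 72, 72, 72, 72]
  [71, 71, ∞, 71, 71, 71, 71]
  [72, 91, 67, ∞, 93, 97, 88]
  [72, 84, 67, 76, ∞, 76, 76]
  [72, 88, 67, 88, 88, ∞, 88]
  [72, 91, 67, 97, 93, 97, ∞]
Answer: A*[3][2] = 67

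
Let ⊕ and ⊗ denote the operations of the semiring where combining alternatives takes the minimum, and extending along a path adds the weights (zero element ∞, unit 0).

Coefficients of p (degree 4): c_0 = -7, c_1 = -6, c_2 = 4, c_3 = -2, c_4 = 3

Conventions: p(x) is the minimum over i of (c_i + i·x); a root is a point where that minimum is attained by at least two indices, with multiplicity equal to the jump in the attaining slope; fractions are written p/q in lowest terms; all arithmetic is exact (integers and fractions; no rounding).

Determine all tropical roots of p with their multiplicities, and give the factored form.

hull edge (i=0, c=-7) to (i=1, c=-6): slope 1, span 1
hull edge (i=1, c=-6) to (i=3, c=-2): slope 2, span 2
hull edge (i=3, c=-2) to (i=4, c=3): slope 5, span 1
Factored form: p(x) = 3 ⊗ (x ⊕ (-5)) ⊗ (x ⊕ (-2)) ⊗ (x ⊕ (-2)) ⊗ (x ⊕ (-1))
Answer: roots = -5 (mult 1), -2 (mult 2), -1 (mult 1)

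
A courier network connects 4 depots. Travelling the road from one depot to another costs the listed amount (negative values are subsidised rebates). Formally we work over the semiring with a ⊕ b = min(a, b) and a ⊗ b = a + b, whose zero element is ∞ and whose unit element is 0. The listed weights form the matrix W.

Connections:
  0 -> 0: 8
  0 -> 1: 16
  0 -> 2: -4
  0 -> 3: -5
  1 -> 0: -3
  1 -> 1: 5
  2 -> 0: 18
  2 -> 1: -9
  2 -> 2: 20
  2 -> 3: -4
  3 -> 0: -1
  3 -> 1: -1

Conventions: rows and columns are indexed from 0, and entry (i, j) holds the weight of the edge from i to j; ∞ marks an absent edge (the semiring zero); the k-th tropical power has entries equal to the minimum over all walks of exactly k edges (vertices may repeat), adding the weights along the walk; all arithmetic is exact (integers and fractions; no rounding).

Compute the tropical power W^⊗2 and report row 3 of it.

W^⊗2:
  [-6, -13, 4, -8]
  [2, 10, -7, -8]
  [-12, -5, 14, 13]
  [-4, 4, -5, -6]
Answer: row 3 of W^⊗2 = [-4, 4, -5, -6]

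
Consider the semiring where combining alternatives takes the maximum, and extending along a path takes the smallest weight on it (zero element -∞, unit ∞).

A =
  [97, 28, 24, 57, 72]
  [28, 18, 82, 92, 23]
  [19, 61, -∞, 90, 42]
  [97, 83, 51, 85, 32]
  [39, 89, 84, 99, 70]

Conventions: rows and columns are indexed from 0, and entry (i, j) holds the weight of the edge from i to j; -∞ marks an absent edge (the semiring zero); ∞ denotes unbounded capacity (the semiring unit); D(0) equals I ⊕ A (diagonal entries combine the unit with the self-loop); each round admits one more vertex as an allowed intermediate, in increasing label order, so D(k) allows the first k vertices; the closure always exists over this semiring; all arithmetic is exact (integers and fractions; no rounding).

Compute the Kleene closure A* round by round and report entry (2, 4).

D(0):
  [∞, 28, 24, 57, 72]
  [28, ∞, 82, 92, 23]
  [19, 61, ∞, 90, 42]
  [97, 83, 51, ∞, 32]
  [39, 89, 84, 99, ∞]
D(1):
  [∞, 28, 24, 57, 72]
  [28, ∞, 82, 92, 28]
  [19, 61, ∞, 90, 42]
  [97, 83, 51, ∞, 72]
  [39, 89, 84, 99, ∞]
D(2):
  [∞, 28, 28, 57, 72]
  [28, ∞, 82, 92, 28]
  [28, 61, ∞, 90, 42]
  [97, 83, 82, ∞, 72]
  [39, 89, 84, 99, ∞]
D(3):
  [∞, 28, 28, 57, 72]
  [28, ∞, 82, 92, 42]
  [28, 61, ∞, 90, 42]
  [97, 83, 82, ∞, 72]
  [39, 89, 84, 99, ∞]
D(4):
  [∞, 57, 57, 57, 72]
  [92, ∞, 82, 92, 72]
  [90, 83, ∞, 90, 72]
  [97, 83, 82, ∞, 72]
  [97, 89, 84, 99, ∞]
D(5):
  [∞, 72, 72, 72, 72]
  [92, ∞, 82, 92, 72]
  [90, 83, ∞, 90, 72]
  [97, 83, 82, ∞, 72]
  [97, 89, 84, 99, ∞]
Answer: A*[2][4] = 72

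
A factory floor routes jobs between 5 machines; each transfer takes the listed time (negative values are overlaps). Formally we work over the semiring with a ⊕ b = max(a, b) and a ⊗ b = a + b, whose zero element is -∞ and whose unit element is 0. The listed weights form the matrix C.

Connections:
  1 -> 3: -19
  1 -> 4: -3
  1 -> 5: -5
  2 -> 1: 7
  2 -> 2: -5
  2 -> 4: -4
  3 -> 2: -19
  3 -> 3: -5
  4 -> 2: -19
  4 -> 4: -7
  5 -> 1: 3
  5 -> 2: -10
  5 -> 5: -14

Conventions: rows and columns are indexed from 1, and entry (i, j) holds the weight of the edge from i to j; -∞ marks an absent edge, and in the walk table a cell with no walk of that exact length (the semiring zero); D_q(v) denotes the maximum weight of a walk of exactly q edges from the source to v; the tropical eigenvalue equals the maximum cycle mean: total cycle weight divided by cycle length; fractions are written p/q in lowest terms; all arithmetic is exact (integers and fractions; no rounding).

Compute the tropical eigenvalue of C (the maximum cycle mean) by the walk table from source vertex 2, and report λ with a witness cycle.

q=0: [-∞, 0, -∞, -∞, -∞]
q=1: [7, -5, -∞, -4, -∞]
q=2: [2, -10, -12, 4, 2]
q=3: [5, -8, -17, -1, -3]
q=4: [0, -13, -14, 2, 0]
q=5: [3, -10, -19, -3, -5]
Optimal cycle mean attained by: cycle 1->5->1, total (-5) + 3, length 2.
Answer: λ = -1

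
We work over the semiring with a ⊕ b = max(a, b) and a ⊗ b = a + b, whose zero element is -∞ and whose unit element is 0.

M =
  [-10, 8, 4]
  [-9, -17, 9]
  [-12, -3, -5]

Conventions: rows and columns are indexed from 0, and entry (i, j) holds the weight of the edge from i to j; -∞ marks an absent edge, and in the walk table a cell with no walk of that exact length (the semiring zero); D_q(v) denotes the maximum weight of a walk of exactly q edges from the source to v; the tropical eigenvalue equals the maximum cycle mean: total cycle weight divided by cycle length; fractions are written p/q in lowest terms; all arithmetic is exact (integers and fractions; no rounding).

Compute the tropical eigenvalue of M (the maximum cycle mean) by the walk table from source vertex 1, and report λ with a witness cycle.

q=0: [-∞, 0, -∞]
q=1: [-9, -17, 9]
q=2: [-3, 6, 4]
q=3: [-3, 5, 15]
Optimal cycle mean attained by: cycle 1->2->1, total 9 + (-3), length 2.
Answer: λ = 3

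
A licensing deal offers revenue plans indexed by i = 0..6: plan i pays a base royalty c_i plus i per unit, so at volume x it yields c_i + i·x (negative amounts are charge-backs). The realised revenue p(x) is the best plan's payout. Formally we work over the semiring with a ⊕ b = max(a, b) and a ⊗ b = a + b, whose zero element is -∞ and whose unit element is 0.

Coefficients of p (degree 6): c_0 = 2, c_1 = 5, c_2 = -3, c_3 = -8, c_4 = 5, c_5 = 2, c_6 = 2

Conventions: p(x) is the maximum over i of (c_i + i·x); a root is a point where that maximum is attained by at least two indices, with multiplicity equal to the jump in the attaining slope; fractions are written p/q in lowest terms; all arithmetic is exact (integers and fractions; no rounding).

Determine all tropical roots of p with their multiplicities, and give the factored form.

hull edge (i=0, c=2) to (i=1, c=5): slope 3, span 1
hull edge (i=1, c=5) to (i=4, c=5): slope 0, span 3
hull edge (i=4, c=5) to (i=6, c=2): slope -3/2, span 2
Factored form: p(x) = 2 ⊗ (x ⊕ (-3)) ⊗ (x ⊕ 0) ⊗ (x ⊕ 0) ⊗ (x ⊕ 0) ⊗ (x ⊕ 3/2) ⊗ (x ⊕ 3/2)
Answer: roots = -3 (mult 1), 0 (mult 3), 3/2 (mult 2)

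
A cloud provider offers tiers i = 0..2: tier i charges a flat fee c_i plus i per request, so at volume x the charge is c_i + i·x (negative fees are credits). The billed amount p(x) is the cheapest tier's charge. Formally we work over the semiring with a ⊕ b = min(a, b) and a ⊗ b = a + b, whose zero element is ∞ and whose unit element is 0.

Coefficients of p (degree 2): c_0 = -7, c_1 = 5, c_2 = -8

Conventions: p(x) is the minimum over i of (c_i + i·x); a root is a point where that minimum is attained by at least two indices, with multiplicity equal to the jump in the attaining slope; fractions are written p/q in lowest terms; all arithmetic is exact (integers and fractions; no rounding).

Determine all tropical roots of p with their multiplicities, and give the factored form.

hull edge (i=0, c=-7) to (i=2, c=-8): slope -1/2, span 2
Factored form: p(x) = -8 ⊗ (x ⊕ 1/2) ⊗ (x ⊕ 1/2)
Answer: roots = 1/2 (mult 2)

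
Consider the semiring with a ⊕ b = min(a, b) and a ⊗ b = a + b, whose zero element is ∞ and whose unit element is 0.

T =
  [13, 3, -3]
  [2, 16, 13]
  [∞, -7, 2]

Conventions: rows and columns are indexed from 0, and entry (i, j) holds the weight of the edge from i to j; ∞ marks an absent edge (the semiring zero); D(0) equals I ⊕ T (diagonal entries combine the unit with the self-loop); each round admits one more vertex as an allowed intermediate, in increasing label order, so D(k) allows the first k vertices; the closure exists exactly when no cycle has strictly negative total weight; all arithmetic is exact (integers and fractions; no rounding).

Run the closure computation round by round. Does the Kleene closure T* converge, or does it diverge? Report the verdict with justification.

D(0):
  [0, 3, -3]
  [2, 0, 13]
  [∞, -7, 0]
D(1):
  [0, 3, -3]
  [2, 0, -1]
  [∞, -7, 0]
Detection: at round 2, diagonal entry (2, 2) turns strictly negative.
Key observation: the cycle 2->1->0->2 has total weight (-7) + 2 + (-3), which is strictly negative.
Answer: DIVERGES — negative cycle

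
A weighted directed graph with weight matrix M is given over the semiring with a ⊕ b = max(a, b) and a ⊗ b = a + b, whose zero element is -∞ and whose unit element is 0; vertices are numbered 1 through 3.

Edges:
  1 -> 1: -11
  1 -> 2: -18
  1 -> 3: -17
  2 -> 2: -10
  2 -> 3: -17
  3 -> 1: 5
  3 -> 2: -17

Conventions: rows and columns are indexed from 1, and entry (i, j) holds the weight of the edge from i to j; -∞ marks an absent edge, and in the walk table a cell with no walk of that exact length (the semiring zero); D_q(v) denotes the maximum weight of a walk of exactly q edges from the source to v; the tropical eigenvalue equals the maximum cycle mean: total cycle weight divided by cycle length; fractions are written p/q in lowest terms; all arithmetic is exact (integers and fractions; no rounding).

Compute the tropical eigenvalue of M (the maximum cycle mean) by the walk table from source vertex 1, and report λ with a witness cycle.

q=0: [0, -∞, -∞]
q=1: [-11, -18, -17]
q=2: [-12, -28, -28]
q=3: [-23, -30, -29]
Optimal cycle mean attained by: cycle 1->3->1, total (-17) + 5, length 2.
Answer: λ = -6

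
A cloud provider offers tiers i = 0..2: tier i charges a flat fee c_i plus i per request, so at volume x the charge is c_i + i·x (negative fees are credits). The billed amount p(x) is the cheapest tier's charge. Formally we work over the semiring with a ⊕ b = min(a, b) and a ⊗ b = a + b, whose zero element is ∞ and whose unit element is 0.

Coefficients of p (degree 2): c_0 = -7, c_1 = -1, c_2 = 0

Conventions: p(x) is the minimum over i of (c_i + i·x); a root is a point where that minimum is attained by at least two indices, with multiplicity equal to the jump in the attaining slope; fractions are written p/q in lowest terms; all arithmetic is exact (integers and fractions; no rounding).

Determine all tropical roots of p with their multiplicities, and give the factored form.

hull edge (i=0, c=-7) to (i=2, c=0): slope 7/2, span 2
Factored form: p(x) = 0 ⊗ (x ⊕ (-7/2)) ⊗ (x ⊕ (-7/2))
Answer: roots = -7/2 (mult 2)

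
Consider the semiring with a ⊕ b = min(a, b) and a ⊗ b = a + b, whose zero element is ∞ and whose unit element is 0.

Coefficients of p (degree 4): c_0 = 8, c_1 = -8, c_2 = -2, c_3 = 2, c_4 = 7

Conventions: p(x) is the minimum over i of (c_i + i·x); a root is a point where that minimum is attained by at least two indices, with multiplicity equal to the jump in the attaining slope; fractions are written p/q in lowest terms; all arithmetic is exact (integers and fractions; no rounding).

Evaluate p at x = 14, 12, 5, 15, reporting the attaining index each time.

p(14) = min(8+0·14=8, -8+1·14=6, -2+2·14=26, 2+3·14=44, 7+4·14=63) = 6 (attained by i=1)
p(12) = min(8+0·12=8, -8+1·12=4, -2+2·12=22, 2+3·12=38, 7+4·12=55) = 4 (attained by i=1)
p(5) = min(8+0·5=8, -8+1·5=-3, -2+2·5=8, 2+3·5=17, 7+4·5=27) = -3 (attained by i=1)
p(15) = min(8+0·15=8, -8+1·15=7, -2+2·15=28, 2+3·15=47, 7+4·15=67) = 7 (attained by i=1)
Answer: p(14) = 6; p(12) = 4; p(5) = -3; p(15) = 7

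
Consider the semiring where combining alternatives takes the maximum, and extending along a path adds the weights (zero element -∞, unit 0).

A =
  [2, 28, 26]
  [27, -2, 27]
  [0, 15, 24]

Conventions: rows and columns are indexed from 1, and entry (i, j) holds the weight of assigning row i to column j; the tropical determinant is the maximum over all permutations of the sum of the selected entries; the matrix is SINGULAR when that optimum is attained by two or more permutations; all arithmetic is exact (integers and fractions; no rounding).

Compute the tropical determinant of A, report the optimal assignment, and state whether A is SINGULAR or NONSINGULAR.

σ = (1, 2, 3): 2 + (-2) + 24 = 24
σ = (1, 3, 2): 2 + 27 + 15 = 44
σ = (2, 1, 3): 28 + 27 + 24 = 79
σ = (2, 3, 1): 28 + 27 + 0 = 55
σ = (3, 1, 2): 26 + 27 + 15 = 68
σ = (3, 2, 1): 26 + (-2) + 0 = 24
Optimal value attained by: σ = (2, 1, 3).
Answer: det⊕(A) = 79; verdict: NONSINGULAR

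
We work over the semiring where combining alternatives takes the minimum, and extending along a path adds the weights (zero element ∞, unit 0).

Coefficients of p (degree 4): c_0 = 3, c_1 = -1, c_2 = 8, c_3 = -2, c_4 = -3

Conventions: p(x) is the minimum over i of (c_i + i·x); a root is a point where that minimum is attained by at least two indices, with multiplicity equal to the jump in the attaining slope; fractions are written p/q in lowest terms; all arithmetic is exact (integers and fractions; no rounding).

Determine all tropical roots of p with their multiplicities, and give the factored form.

hull edge (i=0, c=3) to (i=1, c=-1): slope -4, span 1
hull edge (i=1, c=-1) to (i=4, c=-3): slope -2/3, span 3
Factored form: p(x) = -3 ⊗ (x ⊕ 2/3) ⊗ (x ⊕ 2/3) ⊗ (x ⊕ 2/3) ⊗ (x ⊕ 4)
Answer: roots = 2/3 (mult 3), 4 (mult 1)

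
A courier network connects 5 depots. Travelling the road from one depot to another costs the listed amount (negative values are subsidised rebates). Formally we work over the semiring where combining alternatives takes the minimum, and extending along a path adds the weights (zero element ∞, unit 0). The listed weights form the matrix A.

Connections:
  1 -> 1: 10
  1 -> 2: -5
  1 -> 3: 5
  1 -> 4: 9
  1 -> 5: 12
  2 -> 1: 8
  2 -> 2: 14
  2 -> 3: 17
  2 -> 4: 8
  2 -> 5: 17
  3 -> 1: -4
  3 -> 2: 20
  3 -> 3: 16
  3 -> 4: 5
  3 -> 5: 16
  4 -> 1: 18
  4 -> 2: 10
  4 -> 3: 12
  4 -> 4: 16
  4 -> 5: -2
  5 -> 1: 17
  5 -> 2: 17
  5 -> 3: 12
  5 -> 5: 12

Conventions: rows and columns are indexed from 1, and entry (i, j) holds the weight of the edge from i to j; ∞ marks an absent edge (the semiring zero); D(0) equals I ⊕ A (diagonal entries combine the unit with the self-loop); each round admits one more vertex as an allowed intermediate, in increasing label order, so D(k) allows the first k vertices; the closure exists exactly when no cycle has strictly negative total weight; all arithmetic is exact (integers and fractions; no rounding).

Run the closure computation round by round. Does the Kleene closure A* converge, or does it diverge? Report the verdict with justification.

D(0):
  [0, -5, 5, 9, 12]
  [8, 0, 17, 8, 17]
  [-4, 20, 0, 5, 16]
  [18, 10, 12, 0, -2]
  [17, 17, 12, ∞, 0]
D(1):
  [0, -5, 5, 9, 12]
  [8, 0, 13, 8, 17]
  [-4, -9, 0, 5, 8]
  [18, 10, 12, 0, -2]
  [17, 12, 12, 26, 0]
D(2):
  [0, -5, 5, 3, 12]
  [8, 0, 13, 8, 17]
  [-4, -9, 0, -1, 8]
  [18, 10, 12, 0, -2]
  [17, 12, 12, 20, 0]
D(3):
  [0, -5, 5, 3, 12]
  [8, 0, 13, 8, 17]
  [-4, -9, 0, -1, 8]
  [8, 3, 12, 0, -2]
  [8, 3, 12, 11, 0]
D(4):
  [0, -5, 5, 3, 1]
  [8, 0, 13, 8, 6]
  [-4, -9, 0, -1, -3]
  [8, 3, 12, 0, -2]
  [8, 3, 12, 11, 0]
D(5):
  [0, -5, 5, 3, 1]
  [8, 0, 13, 8, 6]
  [-4, -9, 0, -1, -3]
  [6, 1, 10, 0, -2]
  [8, 3, 12, 11, 0]
Key observation: every diagonal entry stays at the unit through all rounds, so no improving cycle exists.
Answer: CONVERGES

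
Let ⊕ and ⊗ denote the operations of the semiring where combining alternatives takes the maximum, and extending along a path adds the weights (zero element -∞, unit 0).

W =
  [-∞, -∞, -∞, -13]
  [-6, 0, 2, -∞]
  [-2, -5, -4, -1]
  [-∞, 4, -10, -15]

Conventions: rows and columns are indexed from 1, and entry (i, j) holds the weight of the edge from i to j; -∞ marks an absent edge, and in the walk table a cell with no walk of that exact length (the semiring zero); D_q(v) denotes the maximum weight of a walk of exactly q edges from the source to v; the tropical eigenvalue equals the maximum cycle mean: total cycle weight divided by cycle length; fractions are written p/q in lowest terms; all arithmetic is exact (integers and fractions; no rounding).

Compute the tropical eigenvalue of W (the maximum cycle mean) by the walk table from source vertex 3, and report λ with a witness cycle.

q=0: [-∞, -∞, 0, -∞]
q=1: [-2, -5, -4, -1]
q=2: [-6, 3, -3, -5]
q=3: [-3, 3, 5, -4]
q=4: [3, 3, 5, 4]
Optimal cycle mean attained by: cycle 2->3->4->2, total 2 + (-1) + 4, length 3.
Answer: λ = 5/3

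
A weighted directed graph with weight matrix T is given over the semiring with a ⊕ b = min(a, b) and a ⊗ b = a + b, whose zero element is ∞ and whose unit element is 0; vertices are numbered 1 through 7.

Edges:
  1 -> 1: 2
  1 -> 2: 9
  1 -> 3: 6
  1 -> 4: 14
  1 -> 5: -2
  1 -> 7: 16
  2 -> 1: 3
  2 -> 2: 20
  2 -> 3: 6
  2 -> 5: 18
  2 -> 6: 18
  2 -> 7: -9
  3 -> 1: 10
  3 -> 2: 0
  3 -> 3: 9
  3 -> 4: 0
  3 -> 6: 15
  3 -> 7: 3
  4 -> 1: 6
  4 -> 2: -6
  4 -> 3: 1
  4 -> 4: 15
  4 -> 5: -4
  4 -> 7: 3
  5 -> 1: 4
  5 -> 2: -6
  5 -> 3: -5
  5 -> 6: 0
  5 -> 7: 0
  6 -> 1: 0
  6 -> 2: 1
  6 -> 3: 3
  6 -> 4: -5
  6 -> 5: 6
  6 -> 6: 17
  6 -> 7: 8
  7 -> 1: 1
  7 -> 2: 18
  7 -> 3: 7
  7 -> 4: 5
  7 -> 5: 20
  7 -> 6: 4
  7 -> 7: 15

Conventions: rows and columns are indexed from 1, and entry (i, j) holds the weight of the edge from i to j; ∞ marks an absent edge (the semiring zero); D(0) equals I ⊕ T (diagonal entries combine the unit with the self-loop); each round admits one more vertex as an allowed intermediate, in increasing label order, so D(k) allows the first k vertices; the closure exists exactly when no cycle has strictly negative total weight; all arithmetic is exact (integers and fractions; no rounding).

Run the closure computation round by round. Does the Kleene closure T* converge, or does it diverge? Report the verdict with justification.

D(0):
  [0, 9, 6, 14, -2, ∞, 16]
  [3, 0, 6, ∞, 18, 18, -9]
  [10, 0, 0, 0, ∞, 15, 3]
  [6, -6, 1, 0, -4, ∞, 3]
  [4, -6, -5, ∞, 0, 0, 0]
  [0, 1, 3, -5, 6, 0, 8]
  [1, 18, 7, 5, 20, 4, 0]
D(1):
  [0, 9, 6, 14, -2, ∞, 16]
  [3, 0, 6, 17, 1, 18, -9]
  [10, 0, 0, 0, 8, 15, 3]
  [6, -6, 1, 0, -4, ∞, 3]
  [4, -6, -5, 18, 0, 0, 0]
  [0, 1, 3, -5, -2, 0, 8]
  [1, 10, 7, 5, -1, 4, 0]
Detection: at round 2, diagonal entry (5, 5) turns strictly negative.
Key observation: the cycle 5->2->1->5 has total weight (-6) + 3 + (-2), which is strictly negative.
Answer: DIVERGES — negative cycle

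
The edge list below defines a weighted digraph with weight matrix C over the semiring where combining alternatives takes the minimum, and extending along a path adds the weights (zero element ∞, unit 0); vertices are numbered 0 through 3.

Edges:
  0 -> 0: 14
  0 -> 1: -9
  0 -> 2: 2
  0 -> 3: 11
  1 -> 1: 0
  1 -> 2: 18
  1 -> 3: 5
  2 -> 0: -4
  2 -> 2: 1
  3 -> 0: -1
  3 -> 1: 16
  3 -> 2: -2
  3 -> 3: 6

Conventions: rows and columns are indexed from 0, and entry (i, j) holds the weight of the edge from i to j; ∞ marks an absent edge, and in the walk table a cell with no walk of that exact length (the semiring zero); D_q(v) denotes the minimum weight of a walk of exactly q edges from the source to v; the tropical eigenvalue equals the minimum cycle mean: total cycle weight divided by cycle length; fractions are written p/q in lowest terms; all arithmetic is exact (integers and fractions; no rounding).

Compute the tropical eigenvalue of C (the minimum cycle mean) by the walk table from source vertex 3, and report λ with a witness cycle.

q=0: [∞, ∞, ∞, 0]
q=1: [-1, 16, -2, 6]
q=2: [-6, -10, -1, 10]
q=3: [-5, -15, -4, -5]
q=4: [-8, -15, -7, -10]
Optimal cycle mean attained by: cycle 0->1->3->2->0, total (-9) + 5 + (-2) + (-4), length 4.
Answer: λ = -5/2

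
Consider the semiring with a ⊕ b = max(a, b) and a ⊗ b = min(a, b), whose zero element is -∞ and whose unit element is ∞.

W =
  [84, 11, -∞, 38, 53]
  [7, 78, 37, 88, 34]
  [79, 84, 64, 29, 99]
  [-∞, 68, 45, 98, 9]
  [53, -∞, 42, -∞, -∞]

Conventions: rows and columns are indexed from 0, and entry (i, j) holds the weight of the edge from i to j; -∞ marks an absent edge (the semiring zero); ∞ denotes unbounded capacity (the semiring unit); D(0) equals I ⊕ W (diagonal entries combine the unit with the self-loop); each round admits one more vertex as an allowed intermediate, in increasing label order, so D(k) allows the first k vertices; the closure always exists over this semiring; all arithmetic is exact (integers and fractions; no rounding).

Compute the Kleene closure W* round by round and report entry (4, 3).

D(0):
  [∞, 11, -∞, 38, 53]
  [7, ∞, 37, 88, 34]
  [79, 84, ∞, 29, 99]
  [-∞, 68, 45, ∞, 9]
  [53, -∞, 42, -∞, ∞]
D(1):
  [∞, 11, -∞, 38, 53]
  [7, ∞, 37, 88, 34]
  [79, 84, ∞, 38, 99]
  [-∞, 68, 45, ∞, 9]
  [53, 11, 42, 38, ∞]
D(2):
  [∞, 11, 11, 38, 53]
  [7, ∞, 37, 88, 34]
  [79, 84, ∞, 84, 99]
  [7, 68, 45, ∞, 34]
  [53, 11, 42, 38, ∞]
D(3):
  [∞, 11, 11, 38, 53]
  [37, ∞, 37, 88, 37]
  [79, 84, ∞, 84, 99]
  [45, 68, 45, ∞, 45]
  [53, 42, 42, 42, ∞]
D(4):
  [∞, 38, 38, 38, 53]
  [45, ∞, 45, 88, 45]
  [79, 84, ∞, 84, 99]
  [45, 68, 45, ∞, 45]
  [53, 42, 42, 42, ∞]
D(5):
  [∞, 42, 42, 42, 53]
  [45, ∞, 45, 88, 45]
  [79, 84, ∞, 84, 99]
  [45, 68, 45, ∞, 45]
  [53, 42, 42, 42, ∞]
Answer: W*[4][3] = 42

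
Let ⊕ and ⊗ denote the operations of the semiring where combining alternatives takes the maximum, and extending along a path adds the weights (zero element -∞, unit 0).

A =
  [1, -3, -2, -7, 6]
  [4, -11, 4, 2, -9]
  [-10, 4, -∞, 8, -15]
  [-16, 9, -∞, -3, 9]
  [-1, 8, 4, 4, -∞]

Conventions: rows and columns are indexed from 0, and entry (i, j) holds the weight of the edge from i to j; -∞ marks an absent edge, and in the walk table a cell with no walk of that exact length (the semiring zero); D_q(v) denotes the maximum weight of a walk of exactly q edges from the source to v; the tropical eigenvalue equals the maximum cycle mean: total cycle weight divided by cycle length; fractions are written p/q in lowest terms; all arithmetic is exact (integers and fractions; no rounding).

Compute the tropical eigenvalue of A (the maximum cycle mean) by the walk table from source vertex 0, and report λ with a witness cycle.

q=0: [0, -∞, -∞, -∞, -∞]
q=1: [1, -3, -2, -7, 6]
q=2: [5, 14, 10, 10, 7]
q=3: [18, 19, 18, 18, 19]
q=4: [23, 27, 23, 26, 27]
q=5: [31, 35, 31, 31, 35]
Optimal cycle mean attained by: cycle 1->2->3->4->1, total 4 + 8 + 9 + 8, length 4.
Answer: λ = 29/4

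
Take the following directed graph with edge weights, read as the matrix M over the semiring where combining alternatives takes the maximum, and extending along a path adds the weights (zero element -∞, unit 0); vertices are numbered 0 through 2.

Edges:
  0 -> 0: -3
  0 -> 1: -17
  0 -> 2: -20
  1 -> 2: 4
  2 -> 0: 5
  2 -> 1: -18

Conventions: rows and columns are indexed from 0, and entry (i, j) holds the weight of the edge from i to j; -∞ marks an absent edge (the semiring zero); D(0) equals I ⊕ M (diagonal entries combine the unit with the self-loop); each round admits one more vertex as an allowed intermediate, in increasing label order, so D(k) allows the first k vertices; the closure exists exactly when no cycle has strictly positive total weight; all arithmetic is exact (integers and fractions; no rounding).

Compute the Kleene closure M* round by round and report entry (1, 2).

D(0):
  [0, -17, -20]
  [-∞, 0, 4]
  [5, -18, 0]
D(1):
  [0, -17, -20]
  [-∞, 0, 4]
  [5, -12, 0]
D(2):
  [0, -17, -13]
  [-∞, 0, 4]
  [5, -12, 0]
D(3):
  [0, -17, -13]
  [9, 0, 4]
  [5, -12, 0]
Answer: M*[1][2] = 4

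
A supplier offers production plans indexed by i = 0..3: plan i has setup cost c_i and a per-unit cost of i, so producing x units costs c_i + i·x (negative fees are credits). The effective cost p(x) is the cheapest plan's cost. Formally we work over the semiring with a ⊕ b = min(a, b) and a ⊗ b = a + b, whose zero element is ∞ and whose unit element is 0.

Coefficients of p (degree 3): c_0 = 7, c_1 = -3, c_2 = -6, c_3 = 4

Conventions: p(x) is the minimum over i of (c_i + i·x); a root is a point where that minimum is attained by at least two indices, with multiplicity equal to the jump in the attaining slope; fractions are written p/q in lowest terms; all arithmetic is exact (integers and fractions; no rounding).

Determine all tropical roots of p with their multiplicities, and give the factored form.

hull edge (i=0, c=7) to (i=1, c=-3): slope -10, span 1
hull edge (i=1, c=-3) to (i=2, c=-6): slope -3, span 1
hull edge (i=2, c=-6) to (i=3, c=4): slope 10, span 1
Factored form: p(x) = 4 ⊗ (x ⊕ (-10)) ⊗ (x ⊕ 3) ⊗ (x ⊕ 10)
Answer: roots = -10 (mult 1), 3 (mult 1), 10 (mult 1)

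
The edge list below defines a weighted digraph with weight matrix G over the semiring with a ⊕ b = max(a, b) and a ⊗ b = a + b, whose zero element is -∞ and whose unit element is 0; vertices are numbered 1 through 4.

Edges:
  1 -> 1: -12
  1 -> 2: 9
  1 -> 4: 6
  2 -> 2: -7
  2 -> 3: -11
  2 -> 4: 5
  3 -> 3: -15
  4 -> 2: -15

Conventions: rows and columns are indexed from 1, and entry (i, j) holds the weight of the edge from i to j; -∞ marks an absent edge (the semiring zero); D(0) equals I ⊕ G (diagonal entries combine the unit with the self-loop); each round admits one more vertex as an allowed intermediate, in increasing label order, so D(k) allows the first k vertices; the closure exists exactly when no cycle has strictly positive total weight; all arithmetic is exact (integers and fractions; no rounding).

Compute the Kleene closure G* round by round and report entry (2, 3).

D(0):
  [0, 9, -∞, 6]
  [-∞, 0, -11, 5]
  [-∞, -∞, 0, -∞]
  [-∞, -15, -∞, 0]
D(1):
  [0, 9, -∞, 6]
  [-∞, 0, -11, 5]
  [-∞, -∞, 0, -∞]
  [-∞, -15, -∞, 0]
D(2):
  [0, 9, -2, 14]
  [-∞, 0, -11, 5]
  [-∞, -∞, 0, -∞]
  [-∞, -15, -26, 0]
D(3):
  [0, 9, -2, 14]
  [-∞, 0, -11, 5]
  [-∞, -∞, 0, -∞]
  [-∞, -15, -26, 0]
D(4):
  [0, 9, -2, 14]
  [-∞, 0, -11, 5]
  [-∞, -∞, 0, -∞]
  [-∞, -15, -26, 0]
Answer: G*[2][3] = -11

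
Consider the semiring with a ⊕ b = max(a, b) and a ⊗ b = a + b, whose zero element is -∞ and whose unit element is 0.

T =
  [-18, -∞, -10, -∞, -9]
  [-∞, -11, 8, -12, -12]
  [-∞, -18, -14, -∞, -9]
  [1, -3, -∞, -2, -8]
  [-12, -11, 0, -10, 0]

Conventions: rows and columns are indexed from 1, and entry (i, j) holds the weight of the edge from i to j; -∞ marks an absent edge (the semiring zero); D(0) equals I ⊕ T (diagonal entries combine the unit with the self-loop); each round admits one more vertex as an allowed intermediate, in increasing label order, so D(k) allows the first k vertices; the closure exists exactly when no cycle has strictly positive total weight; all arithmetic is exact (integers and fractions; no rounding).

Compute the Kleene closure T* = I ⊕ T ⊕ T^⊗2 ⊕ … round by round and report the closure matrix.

D(0):
  [0, -∞, -10, -∞, -9]
  [-∞, 0, 8, -12, -12]
  [-∞, -18, 0, -∞, -9]
  [1, -3, -∞, 0, -8]
  [-12, -11, 0, -10, 0]
D(1):
  [0, -∞, -10, -∞, -9]
  [-∞, 0, 8, -12, -12]
  [-∞, -18, 0, -∞, -9]
  [1, -3, -9, 0, -8]
  [-12, -11, 0, -10, 0]
D(2):
  [0, -∞, -10, -∞, -9]
  [-∞, 0, 8, -12, -12]
  [-∞, -18, 0, -30, -9]
  [1, -3, 5, 0, -8]
  [-12, -11, 0, -10, 0]
D(3):
  [0, -28, -10, -40, -9]
  [-∞, 0, 8, -12, -1]
  [-∞, -18, 0, -30, -9]
  [1, -3, 5, 0, -4]
  [-12, -11, 0, -10, 0]
D(4):
  [0, -28, -10, -40, -9]
  [-11, 0, 8, -12, -1]
  [-29, -18, 0, -30, -9]
  [1, -3, 5, 0, -4]
  [-9, -11, 0, -10, 0]
D(5):
  [0, -20, -9, -19, -9]
  [-10, 0, 8, -11, -1]
  [-18, -18, 0, -19, -9]
  [1, -3, 5, 0, -4]
  [-9, -11, 0, -10, 0]
Answer: T* = [[0, -20, -9, -19, -9], [-10, 0, 8, -11, -1], [-18, -18, 0, -19, -9], [1, -3, 5, 0, -4], [-9, -11, 0, -10, 0]]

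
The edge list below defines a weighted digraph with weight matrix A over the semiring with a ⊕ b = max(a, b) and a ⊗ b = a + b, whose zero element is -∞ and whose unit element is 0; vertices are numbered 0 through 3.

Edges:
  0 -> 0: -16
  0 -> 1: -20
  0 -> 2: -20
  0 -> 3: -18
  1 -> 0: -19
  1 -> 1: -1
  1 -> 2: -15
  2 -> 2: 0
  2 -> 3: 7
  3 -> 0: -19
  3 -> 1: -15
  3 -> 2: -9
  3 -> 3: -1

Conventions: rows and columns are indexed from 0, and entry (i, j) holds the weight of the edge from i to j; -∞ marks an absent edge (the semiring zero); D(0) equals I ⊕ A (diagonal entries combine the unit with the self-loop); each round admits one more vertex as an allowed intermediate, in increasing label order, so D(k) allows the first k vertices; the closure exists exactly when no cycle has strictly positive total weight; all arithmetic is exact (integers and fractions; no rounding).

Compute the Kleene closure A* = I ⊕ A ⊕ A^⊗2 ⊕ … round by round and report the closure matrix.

D(0):
  [0, -20, -20, -18]
  [-19, 0, -15, -∞]
  [-∞, -∞, 0, 7]
  [-19, -15, -9, 0]
D(1):
  [0, -20, -20, -18]
  [-19, 0, -15, -37]
  [-∞, -∞, 0, 7]
  [-19, -15, -9, 0]
D(2):
  [0, -20, -20, -18]
  [-19, 0, -15, -37]
  [-∞, -∞, 0, 7]
  [-19, -15, -9, 0]
D(3):
  [0, -20, -20, -13]
  [-19, 0, -15, -8]
  [-∞, -∞, 0, 7]
  [-19, -15, -9, 0]
D(4):
  [0, -20, -20, -13]
  [-19, 0, -15, -8]
  [-12, -8, 0, 7]
  [-19, -15, -9, 0]
Answer: A* = [[0, -20, -20, -13], [-19, 0, -15, -8], [-12, -8, 0, 7], [-19, -15, -9, 0]]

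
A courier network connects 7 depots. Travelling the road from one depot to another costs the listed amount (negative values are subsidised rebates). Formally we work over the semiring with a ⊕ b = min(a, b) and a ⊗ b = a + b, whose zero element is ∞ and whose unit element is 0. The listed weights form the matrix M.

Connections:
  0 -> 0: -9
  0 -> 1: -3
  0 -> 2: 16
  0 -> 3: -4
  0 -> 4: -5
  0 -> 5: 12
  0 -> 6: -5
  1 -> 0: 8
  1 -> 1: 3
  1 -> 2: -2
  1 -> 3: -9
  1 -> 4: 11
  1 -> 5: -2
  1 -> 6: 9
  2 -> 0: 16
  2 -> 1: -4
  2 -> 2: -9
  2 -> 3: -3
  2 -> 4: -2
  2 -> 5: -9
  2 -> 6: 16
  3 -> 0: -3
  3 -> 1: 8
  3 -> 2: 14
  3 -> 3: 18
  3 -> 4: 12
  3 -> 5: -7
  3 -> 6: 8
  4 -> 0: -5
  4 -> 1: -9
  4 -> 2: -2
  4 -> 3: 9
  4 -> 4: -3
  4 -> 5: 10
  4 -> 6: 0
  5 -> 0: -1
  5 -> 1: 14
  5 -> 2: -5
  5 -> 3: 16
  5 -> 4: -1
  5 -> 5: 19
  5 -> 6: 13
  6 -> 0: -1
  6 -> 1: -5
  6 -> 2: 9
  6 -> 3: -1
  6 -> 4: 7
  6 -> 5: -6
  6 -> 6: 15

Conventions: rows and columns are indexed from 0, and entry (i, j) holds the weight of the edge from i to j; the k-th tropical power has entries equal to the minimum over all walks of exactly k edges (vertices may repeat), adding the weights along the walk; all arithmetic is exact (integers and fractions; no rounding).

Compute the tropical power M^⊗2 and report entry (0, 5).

M^⊗2:
  [-18, -14, -7, -13, -14, -11, -14]
  [-12, -6, -11, -6, -4, -16, -1]
  [-10, -13, -18, -13, -11, -18, -2]
  [-12, -6, -12, -7, -8, 2, -8]
  [-14, -12, -11, -18, -10, -11, -10]
  [-10, -10, -14, -8, -7, -14, -6]
  [-10, -4, -11, -14, -7, -8, -6]
Key observation: the optimum is the walk 0->3->5, with weight (-4) + (-7) = -11.
Optimal value attained by: walk 0->3->5.
Answer: (M^⊗2)[0][5] = -11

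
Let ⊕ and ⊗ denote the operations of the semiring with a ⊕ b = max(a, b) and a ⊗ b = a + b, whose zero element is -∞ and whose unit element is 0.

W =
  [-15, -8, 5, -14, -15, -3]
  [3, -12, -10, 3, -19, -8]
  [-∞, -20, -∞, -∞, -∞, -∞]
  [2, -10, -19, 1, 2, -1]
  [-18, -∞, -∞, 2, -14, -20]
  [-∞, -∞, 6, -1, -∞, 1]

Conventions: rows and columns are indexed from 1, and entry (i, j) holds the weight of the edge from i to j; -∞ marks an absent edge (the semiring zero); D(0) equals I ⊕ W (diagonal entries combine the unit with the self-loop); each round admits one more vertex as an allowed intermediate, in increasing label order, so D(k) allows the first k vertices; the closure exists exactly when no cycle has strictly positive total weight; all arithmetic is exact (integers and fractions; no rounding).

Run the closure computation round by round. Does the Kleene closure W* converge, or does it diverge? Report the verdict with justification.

Detection: at round 0, diagonal entry (4, 4) turns strictly positive.
Key observation: the cycle 4->4 has total weight 1, which is strictly positive.
Answer: DIVERGES — positive cycle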